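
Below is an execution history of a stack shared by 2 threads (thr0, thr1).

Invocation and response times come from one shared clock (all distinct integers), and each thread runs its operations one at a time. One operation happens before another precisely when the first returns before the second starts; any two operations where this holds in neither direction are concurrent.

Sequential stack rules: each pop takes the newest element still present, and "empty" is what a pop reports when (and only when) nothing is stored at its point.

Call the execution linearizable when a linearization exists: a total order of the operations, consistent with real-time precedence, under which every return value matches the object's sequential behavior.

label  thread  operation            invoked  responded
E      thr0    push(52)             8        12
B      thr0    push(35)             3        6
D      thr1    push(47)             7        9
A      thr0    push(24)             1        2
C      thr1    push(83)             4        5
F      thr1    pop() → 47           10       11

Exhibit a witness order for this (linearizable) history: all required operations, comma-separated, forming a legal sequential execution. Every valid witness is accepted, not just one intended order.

A, B, C, D, F, E

step 1: A push(24) — stack <24>
step 2: B push(35) — stack <24,35>
step 3: C push(83) — stack <24,35,83>
step 4: D push(47) — stack <24,35,83,47>
step 5: F pop() → 47 — stack <24,35,83>
step 6: E push(52) — stack <24,35,83,52>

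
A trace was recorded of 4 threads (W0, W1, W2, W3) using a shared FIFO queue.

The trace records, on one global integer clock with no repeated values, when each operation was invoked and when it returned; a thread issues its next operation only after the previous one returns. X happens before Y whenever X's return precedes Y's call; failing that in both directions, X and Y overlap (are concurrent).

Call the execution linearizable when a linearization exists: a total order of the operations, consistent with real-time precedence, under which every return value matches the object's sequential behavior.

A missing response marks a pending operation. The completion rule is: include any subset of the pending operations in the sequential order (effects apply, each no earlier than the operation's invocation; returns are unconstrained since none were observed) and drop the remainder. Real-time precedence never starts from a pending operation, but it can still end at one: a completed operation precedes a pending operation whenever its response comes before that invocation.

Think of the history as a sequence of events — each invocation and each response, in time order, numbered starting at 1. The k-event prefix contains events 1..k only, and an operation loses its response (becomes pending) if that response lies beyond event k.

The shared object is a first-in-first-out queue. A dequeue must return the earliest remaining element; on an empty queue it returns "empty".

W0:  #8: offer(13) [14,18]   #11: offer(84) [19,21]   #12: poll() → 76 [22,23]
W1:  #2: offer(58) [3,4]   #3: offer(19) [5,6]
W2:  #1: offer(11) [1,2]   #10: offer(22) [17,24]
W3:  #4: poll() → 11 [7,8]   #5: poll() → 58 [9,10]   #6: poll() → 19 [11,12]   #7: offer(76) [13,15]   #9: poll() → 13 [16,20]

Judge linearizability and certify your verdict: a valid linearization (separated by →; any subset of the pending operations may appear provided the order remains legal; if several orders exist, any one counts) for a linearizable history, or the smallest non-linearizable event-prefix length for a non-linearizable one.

after step 1 (#1 offer(11)): queue <11>
after step 2 (#2 offer(58)): queue <11,58>
after step 3 (#3 offer(19)): queue <11,58,19>
after step 4 (#4 poll() → 11): queue <58,19>
after step 5 (#5 poll() → 58): queue <19>
after step 6 (#6 poll() → 19): queue <>
after step 7 (#8 offer(13)): queue <13>
after step 8 (#7 offer(76)): queue <13,76>
after step 9 (#9 poll() → 13): queue <76>
after step 10 (#10 offer(22)): queue <76,22>
after step 11 (#11 offer(84)): queue <76,22,84>
after step 12 (#12 poll() → 76): queue <22,84>

linearizable — witness: #1 → #2 → #3 → #4 → #5 → #6 → #8 → #7 → #9 → #10 → #11 → #12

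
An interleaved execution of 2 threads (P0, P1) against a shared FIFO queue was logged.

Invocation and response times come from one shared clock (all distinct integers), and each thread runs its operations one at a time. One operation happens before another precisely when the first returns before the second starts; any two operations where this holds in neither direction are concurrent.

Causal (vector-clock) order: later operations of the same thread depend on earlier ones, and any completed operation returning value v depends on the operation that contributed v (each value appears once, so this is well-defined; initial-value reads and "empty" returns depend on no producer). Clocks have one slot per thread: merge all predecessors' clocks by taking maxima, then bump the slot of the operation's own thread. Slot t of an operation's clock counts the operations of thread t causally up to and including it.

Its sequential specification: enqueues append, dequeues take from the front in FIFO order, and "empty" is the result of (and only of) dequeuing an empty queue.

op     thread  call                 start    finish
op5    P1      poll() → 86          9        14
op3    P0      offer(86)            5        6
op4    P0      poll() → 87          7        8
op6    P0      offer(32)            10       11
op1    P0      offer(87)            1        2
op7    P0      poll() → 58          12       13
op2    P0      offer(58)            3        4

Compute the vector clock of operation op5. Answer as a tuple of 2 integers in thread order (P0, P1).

invoked at 1, op1 has no predecessors; its own P0 bump gives (1, 0)
invoked at 3, op2 merges VC(op1)=(1, 0) and bumps P0's slot → (2, 0)
invoked at 5, op3 merges VC(op2)=(2, 0) and bumps P0's slot → (3, 0)
invoked at 9, op5 merges VC(op3)=(3, 0) and bumps P1's slot → (3, 1)
invoked at 7, op4 merges VC(op1)=(1, 0), VC(op3)=(3, 0) and bumps P0's slot → (4, 0)
invoked at 10, op6 merges VC(op4)=(4, 0) and bumps P0's slot → (5, 0)
invoked at 12, op7 merges VC(op2)=(2, 0), VC(op6)=(5, 0) and bumps P0's slot → (6, 0)
target: VC(op5) = (3, 1)

(3, 1)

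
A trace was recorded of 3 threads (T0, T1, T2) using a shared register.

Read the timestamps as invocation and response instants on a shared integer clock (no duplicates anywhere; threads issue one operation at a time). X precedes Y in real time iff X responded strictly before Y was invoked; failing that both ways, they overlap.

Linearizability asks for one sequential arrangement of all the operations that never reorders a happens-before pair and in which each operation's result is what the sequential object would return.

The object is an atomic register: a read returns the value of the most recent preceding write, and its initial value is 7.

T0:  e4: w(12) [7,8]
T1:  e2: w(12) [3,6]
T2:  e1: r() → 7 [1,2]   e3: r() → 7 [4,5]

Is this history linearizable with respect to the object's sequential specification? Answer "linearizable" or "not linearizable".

linearizable

witness order: e1, e3, e2, e4
1. e1 r() → 7, leaving value 7
2. e3 r() → 7, leaving value 7
3. e2 w(12), leaving value 12
4. e4 w(12), leaving value 12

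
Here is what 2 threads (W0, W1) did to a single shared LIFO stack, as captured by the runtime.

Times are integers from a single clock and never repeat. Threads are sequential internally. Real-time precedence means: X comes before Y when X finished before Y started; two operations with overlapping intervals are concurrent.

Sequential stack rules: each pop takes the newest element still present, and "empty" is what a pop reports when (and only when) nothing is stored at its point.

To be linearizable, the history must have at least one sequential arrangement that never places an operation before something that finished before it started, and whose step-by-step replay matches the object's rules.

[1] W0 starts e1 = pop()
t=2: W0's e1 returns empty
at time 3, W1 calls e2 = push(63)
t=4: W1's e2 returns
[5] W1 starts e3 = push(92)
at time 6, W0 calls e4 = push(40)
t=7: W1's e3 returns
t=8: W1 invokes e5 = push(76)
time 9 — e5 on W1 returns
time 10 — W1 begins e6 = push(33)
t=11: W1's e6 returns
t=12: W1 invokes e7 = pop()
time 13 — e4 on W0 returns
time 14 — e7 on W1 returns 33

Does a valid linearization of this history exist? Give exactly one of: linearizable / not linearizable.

witness order: e1, e2, e3, e4, e5, e6, e7
after step 1 (e1 pop() → empty): stack <>
after step 2 (e2 push(63)): stack <63>
after step 3 (e3 push(92)): stack <63,92>
after step 4 (e4 push(40)): stack <63,92,40>
after step 5 (e5 push(76)): stack <63,92,40,76>
after step 6 (e6 push(33)): stack <63,92,40,76,33>
after step 7 (e7 pop() → 33): stack <63,92,40,76>

linearizable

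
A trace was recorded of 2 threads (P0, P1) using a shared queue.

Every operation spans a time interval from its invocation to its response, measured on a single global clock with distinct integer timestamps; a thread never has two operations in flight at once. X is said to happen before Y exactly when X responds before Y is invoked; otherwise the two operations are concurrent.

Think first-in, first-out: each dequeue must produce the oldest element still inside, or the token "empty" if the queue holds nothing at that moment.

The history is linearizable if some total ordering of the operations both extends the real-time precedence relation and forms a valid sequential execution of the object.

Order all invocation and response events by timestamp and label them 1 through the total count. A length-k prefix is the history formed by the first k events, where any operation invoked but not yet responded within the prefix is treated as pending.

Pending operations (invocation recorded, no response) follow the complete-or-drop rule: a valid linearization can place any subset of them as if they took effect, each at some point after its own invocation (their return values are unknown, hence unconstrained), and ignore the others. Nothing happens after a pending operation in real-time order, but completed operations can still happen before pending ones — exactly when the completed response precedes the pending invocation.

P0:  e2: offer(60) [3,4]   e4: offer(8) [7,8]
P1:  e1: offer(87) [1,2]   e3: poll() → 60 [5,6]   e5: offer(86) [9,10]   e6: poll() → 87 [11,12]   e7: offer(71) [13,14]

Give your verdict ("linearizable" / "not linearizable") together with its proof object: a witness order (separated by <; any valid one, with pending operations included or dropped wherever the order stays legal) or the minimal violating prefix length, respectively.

events 1..5 are fine; event 6 — the response of e3 at time 6 — makes the prefix non-linearizable
the completed operations (3 total) allow one real-time order; the queue replay rejects it
sample order e1, e2, e3 stalls at step 3 — e3 poll() → 60 has no legal effect

not linearizable — minimal violating prefix: 6 events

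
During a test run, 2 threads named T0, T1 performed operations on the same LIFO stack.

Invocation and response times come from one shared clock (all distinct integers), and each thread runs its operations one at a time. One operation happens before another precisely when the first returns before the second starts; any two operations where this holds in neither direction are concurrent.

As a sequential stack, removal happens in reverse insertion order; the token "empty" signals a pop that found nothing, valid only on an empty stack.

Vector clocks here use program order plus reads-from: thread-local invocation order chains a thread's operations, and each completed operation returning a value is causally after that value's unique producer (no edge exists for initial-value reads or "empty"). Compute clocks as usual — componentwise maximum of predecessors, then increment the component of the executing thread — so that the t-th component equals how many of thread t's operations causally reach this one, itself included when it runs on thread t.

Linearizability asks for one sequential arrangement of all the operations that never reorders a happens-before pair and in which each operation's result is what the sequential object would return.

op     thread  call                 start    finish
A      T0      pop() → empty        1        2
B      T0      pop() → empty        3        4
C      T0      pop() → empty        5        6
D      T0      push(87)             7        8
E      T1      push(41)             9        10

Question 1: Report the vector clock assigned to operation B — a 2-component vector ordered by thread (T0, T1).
Answer: (2, 0)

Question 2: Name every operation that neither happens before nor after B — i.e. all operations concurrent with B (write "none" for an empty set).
Answer: none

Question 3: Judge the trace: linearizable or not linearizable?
witness order: A, B, C, D, E
after step 1 (A pop() → empty): stack <>
after step 2 (B pop() → empty): stack <>
after step 3 (C pop() → empty): stack <>
after step 4 (D push(87)): stack <87>
after step 5 (E push(41)): stack <87,41>

linearizable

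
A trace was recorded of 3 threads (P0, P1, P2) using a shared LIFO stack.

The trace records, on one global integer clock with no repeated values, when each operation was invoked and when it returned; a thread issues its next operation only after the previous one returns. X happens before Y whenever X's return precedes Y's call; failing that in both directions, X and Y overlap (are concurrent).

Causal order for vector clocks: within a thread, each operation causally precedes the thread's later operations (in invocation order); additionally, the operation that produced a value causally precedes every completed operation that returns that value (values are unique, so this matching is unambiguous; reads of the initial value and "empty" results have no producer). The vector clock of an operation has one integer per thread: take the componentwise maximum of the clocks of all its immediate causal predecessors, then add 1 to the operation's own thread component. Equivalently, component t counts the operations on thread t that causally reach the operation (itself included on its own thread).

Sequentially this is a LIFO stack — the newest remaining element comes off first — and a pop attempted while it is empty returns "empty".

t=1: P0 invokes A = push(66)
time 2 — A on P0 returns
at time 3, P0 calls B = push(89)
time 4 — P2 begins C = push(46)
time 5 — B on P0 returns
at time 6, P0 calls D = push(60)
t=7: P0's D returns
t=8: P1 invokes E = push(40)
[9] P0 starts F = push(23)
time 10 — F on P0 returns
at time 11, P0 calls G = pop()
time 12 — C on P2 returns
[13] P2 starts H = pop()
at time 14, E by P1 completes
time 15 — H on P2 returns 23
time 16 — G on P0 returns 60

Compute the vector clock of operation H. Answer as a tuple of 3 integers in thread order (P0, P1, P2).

(4, 0, 2)

no predecessors for C (invoked 4): P2 increments from zero → (0, 0, 1)
no predecessors for E (invoked 8): P1 increments from zero → (0, 1, 0)
no predecessors for A (invoked 1): P0 increments from zero → (1, 0, 0)
B (invocation 3): componentwise max over VC(A)=(1, 0, 0), +1 at P0, giving (2, 0, 0)
D (invocation 6): componentwise max over VC(B)=(2, 0, 0), +1 at P0, giving (3, 0, 0)
F (invocation 9): componentwise max over VC(D)=(3, 0, 0), +1 at P0, giving (4, 0, 0)
G (invocation 11): componentwise max over VC(D)=(3, 0, 0), VC(F)=(4, 0, 0), +1 at P0, giving (5, 0, 0)
H (invocation 13): componentwise max over VC(C)=(0, 0, 1), VC(F)=(4, 0, 0), +1 at P2, giving (4, 0, 2)
target: VC(H) = (4, 0, 2)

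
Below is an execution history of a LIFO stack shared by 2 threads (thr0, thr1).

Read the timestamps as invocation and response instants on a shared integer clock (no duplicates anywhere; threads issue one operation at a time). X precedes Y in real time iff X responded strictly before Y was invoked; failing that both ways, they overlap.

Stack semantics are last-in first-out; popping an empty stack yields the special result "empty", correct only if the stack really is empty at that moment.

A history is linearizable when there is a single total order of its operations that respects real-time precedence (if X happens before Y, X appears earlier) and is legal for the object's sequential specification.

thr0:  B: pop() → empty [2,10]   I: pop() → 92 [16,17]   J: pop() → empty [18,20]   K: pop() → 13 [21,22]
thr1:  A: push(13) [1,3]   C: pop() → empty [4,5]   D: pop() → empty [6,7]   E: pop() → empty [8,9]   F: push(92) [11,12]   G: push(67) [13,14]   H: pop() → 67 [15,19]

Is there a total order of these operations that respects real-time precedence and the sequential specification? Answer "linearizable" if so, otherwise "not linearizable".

not linearizable

already the first 10 events (up to B's response at time 10) admit no linearization; the first 9 still do
no legal order exists: 5 real-time-consistent candidates over 5 completed LIFO stack operations, all rejected
e.g. A, B, C, D, E: illegal at step 2, since B pop() → empty cannot apply there
e.g. A, C, B, D, E: illegal at step 2, since C pop() → empty cannot apply there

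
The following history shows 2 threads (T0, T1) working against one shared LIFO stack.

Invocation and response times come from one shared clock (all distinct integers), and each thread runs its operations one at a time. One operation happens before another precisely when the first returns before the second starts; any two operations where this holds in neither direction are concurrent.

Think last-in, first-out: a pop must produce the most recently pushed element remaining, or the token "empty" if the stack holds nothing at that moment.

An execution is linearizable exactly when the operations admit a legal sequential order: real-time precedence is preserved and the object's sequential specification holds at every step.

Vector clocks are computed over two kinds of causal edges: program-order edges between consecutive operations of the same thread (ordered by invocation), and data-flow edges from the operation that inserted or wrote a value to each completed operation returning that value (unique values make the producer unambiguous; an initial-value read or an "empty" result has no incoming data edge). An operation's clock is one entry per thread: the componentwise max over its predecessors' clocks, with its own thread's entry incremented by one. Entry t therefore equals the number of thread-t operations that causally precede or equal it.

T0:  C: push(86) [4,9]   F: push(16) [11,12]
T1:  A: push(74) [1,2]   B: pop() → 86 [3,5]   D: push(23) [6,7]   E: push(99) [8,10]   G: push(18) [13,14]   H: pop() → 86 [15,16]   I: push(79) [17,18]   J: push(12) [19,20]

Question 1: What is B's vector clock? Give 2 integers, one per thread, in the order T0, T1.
A, invoked 1, has no incoming edges; only T1's bump applies → (0, 1)
C, invoked 4, has no incoming edges; only T0's bump applies → (1, 0)
from VC(C)=(1, 0), F (invoked 11) maxes components and bumps T0 → (2, 0)
from VC(A)=(0, 1), VC(C)=(1, 0), B (invoked 3) maxes components and bumps T1 → (1, 2)
from VC(B)=(1, 2), D (invoked 6) maxes components and bumps T1 → (1, 3)
from VC(D)=(1, 3), E (invoked 8) maxes components and bumps T1 → (1, 4)
from VC(E)=(1, 4), G (invoked 13) maxes components and bumps T1 → (1, 5)
from VC(C)=(1, 0), VC(G)=(1, 5), H (invoked 15) maxes components and bumps T1 → (1, 6)
from VC(H)=(1, 6), I (invoked 17) maxes components and bumps T1 → (1, 7)
from VC(I)=(1, 7), J (invoked 19) maxes components and bumps T1 → (1, 8)
target: VC(B) = (1, 2)

(1, 2)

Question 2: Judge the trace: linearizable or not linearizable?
events 1..15 are fine; event 16 — the response of H at time 16 — makes the prefix non-linearizable
4 orders of the 8 completed LIFO stack ops respect real time; none is legal
for example A, B, C, D, E, F, G, H fails at step 2: B pop() → 86 is not legal there
for example A, B, D, C, E, F, G, H fails at step 2: B pop() → 86 is not legal there

not linearizable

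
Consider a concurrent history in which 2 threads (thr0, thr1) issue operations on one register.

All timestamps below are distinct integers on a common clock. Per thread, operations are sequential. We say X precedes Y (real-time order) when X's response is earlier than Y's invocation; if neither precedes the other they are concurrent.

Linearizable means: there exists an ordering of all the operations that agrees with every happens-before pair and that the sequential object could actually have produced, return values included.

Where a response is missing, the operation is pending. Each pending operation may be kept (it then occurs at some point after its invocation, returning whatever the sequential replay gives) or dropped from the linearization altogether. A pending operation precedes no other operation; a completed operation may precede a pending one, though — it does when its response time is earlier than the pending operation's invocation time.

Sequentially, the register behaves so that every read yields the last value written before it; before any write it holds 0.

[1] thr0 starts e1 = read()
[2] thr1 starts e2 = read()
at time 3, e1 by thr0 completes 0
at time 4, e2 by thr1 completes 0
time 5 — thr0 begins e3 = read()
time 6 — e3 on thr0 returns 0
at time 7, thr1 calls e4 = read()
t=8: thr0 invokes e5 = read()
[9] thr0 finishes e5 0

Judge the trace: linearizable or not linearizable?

witness order: e1, e2, e3, e4, e5
1. e1 read() → 0, leaving value 0
2. e2 read() → 0, leaving value 0
3. e3 read() → 0, leaving value 0
4. e4 read() (pending, included), leaving value 0
5. e5 read() → 0, leaving value 0

linearizable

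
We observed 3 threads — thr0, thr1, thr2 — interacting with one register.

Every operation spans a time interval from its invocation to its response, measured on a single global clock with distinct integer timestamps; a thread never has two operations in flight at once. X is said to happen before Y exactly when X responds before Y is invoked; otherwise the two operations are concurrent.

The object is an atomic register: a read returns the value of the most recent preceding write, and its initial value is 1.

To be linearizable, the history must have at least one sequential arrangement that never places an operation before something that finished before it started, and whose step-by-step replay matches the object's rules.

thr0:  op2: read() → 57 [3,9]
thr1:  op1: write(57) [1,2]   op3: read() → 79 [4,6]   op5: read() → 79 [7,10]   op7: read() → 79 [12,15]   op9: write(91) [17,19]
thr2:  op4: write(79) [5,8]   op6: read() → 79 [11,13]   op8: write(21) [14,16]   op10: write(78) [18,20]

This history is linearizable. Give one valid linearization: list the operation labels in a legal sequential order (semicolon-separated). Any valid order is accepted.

op1; op2; op4; op3; op5; op6; op7; op8; op9; op10

after step 1 (op1 write(57)): value 57
after step 2 (op2 read() → 57): value 57
after step 3 (op4 write(79)): value 79
after step 4 (op3 read() → 79): value 79
after step 5 (op5 read() → 79): value 79
after step 6 (op6 read() → 79): value 79
after step 7 (op7 read() → 79): value 79
after step 8 (op8 write(21)): value 21
after step 9 (op9 write(91)): value 91
after step 10 (op10 write(78)): value 78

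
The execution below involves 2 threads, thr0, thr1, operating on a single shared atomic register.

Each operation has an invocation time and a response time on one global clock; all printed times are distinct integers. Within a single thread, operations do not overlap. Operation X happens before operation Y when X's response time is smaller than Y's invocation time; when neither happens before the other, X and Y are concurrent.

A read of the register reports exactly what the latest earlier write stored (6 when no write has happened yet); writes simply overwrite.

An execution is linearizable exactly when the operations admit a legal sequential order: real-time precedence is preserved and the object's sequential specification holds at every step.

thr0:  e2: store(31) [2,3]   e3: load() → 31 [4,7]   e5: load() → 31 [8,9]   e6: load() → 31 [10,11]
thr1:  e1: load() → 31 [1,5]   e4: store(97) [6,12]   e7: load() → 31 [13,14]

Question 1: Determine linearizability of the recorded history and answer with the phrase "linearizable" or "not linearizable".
prefix check: 1..13 passes, 1..14 fails once e7's time-14 response joins
real-time-consistent orders of the 7 completed operations: 11 — all fail the atomic register replay
e.g. e1, e2, e3, e4, e5, e6, e7: illegal at step 1, since e1 load() → 31 cannot apply there
e.g. e1, e2, e3, e5, e4, e6, e7: illegal at step 1, since e1 load() → 31 cannot apply there

not linearizable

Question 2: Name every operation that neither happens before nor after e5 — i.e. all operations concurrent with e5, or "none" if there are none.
Answer: e4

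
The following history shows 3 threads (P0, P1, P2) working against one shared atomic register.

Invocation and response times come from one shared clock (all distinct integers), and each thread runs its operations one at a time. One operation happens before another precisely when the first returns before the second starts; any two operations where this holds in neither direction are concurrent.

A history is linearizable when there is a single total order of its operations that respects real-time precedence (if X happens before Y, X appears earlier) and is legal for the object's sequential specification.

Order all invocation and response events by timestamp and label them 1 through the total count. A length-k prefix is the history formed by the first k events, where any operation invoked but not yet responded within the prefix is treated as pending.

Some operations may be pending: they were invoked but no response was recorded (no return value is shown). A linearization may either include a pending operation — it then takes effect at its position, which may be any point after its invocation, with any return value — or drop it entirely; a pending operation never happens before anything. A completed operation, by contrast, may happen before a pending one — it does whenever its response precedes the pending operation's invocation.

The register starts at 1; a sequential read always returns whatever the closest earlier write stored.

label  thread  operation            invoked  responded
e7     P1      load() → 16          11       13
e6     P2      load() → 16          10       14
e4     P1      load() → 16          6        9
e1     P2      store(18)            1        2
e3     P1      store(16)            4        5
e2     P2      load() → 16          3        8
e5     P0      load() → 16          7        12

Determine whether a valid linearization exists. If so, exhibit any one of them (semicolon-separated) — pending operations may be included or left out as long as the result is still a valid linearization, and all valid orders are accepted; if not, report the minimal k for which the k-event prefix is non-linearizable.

linearizable — witness: e1; e3; e2; e4; e5; e6; e7

after step 1 (e1 store(18)): value 18
after step 2 (e3 store(16)): value 16
after step 3 (e2 load() → 16): value 16
after step 4 (e4 load() → 16): value 16
after step 5 (e5 load() → 16): value 16
after step 6 (e6 load() → 16): value 16
after step 7 (e7 load() → 16): value 16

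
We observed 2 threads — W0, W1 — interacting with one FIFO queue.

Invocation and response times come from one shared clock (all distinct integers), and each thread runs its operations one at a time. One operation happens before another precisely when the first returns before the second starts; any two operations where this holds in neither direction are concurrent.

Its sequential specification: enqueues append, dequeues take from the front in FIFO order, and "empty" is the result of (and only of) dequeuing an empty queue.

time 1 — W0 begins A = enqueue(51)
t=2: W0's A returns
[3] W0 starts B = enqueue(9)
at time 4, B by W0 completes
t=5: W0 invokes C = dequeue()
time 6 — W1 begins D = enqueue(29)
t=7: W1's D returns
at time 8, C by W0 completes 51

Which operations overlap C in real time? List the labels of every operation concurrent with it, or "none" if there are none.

D

C spans [5,8]; an op avoiding the whole window 5..8 is ordered, any other is concurrent
A [1,2]: before
B [3,4]: before
D [6,7]: concurrent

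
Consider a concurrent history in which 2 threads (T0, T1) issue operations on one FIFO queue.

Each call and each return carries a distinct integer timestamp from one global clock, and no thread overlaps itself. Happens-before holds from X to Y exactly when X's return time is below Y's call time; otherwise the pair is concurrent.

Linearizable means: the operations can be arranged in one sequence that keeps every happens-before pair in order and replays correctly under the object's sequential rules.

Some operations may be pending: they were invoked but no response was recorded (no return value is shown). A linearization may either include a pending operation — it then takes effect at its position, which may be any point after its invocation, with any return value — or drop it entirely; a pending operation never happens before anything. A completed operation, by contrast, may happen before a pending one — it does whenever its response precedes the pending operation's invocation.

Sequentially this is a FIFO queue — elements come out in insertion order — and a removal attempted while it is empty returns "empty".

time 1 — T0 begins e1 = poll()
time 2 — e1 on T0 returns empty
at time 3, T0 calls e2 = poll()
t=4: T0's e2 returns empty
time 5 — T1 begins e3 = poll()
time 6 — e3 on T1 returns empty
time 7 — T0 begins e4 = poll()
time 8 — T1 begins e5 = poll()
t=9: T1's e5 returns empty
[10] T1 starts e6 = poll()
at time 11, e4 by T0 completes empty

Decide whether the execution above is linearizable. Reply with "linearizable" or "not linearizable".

witness order: e1, e2, e3, e4, e5
1. e1 poll() → empty, leaving queue <>
2. e2 poll() → empty, leaving queue <>
3. e3 poll() → empty, leaving queue <>
4. e4 poll() → empty, leaving queue <>
5. e5 poll() → empty, leaving queue <>

linearizable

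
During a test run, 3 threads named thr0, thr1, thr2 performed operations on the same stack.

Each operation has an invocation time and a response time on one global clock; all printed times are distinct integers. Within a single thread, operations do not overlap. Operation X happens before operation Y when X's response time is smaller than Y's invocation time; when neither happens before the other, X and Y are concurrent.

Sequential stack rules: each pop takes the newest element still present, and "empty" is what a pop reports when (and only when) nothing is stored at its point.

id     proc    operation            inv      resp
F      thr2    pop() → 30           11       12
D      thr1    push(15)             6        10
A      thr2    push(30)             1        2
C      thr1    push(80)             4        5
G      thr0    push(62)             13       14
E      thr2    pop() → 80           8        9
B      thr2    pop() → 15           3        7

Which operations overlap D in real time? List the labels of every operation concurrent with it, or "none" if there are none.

B, E

overlap test against D [6,10]: concurrent iff the interval meets 6..10
A [1,2]: before
B [3,7]: concurrent
C [4,5]: before
E [8,9]: concurrent
F [11,12]: after
G [13,14]: after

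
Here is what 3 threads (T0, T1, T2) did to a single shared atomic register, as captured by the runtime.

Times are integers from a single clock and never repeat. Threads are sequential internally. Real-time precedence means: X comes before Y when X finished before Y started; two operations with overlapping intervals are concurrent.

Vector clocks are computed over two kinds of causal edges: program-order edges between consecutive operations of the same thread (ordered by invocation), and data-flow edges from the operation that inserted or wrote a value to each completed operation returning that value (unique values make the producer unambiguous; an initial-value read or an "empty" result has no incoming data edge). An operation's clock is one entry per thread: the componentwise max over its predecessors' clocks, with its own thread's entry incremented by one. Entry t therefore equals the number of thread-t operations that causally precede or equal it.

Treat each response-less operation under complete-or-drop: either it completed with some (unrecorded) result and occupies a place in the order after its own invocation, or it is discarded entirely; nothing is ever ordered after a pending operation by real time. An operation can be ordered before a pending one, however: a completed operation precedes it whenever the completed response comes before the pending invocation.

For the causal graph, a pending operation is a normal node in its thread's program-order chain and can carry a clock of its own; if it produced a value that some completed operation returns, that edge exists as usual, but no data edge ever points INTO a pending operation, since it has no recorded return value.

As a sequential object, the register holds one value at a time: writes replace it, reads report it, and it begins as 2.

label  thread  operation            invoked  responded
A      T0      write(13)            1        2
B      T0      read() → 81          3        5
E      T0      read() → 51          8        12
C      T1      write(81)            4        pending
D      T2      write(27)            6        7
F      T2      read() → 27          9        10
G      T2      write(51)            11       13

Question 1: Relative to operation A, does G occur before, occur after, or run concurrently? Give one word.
G spans [11,13], A spans [1,2]
resp(A)=2 < inv(G)=11

after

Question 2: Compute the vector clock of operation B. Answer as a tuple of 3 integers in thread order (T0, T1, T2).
D (invocation 6): nothing precedes it; T2's component alone gives (0, 0, 1)
C (invocation 4): nothing precedes it; T1's component alone gives (0, 1, 0)
A (invocation 1): nothing precedes it; T0's component alone gives (1, 0, 0)
F (invocation 9): componentwise max over VC(D)=(0, 0, 1), +1 at T2, giving (0, 0, 2)
G (invocation 11): componentwise max over VC(F)=(0, 0, 2), +1 at T2, giving (0, 0, 3)
B (invocation 3): componentwise max over VC(A)=(1, 0, 0), VC(C)=(0, 1, 0), +1 at T0, giving (2, 1, 0)
E (invocation 8): componentwise max over VC(B)=(2, 1, 0), VC(G)=(0, 0, 3), +1 at T0, giving (3, 1, 3)
target: VC(B) = (2, 1, 0)

(2, 1, 0)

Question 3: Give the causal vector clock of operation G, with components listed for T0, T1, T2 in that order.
D, invoked 6, has no incoming edges; only T2's bump applies → (0, 0, 1)
C, invoked 4, has no incoming edges; only T1's bump applies → (0, 1, 0)
A, invoked 1, has no incoming edges; only T0's bump applies → (1, 0, 0)
from VC(D)=(0, 0, 1), F (invoked 9) maxes components and bumps T2 → (0, 0, 2)
from VC(F)=(0, 0, 2), G (invoked 11) maxes components and bumps T2 → (0, 0, 3)
from VC(A)=(1, 0, 0), VC(C)=(0, 1, 0), B (invoked 3) maxes components and bumps T0 → (2, 1, 0)
from VC(B)=(2, 1, 0), VC(G)=(0, 0, 3), E (invoked 8) maxes components and bumps T0 → (3, 1, 3)
target: VC(G) = (0, 0, 3)

(0, 0, 3)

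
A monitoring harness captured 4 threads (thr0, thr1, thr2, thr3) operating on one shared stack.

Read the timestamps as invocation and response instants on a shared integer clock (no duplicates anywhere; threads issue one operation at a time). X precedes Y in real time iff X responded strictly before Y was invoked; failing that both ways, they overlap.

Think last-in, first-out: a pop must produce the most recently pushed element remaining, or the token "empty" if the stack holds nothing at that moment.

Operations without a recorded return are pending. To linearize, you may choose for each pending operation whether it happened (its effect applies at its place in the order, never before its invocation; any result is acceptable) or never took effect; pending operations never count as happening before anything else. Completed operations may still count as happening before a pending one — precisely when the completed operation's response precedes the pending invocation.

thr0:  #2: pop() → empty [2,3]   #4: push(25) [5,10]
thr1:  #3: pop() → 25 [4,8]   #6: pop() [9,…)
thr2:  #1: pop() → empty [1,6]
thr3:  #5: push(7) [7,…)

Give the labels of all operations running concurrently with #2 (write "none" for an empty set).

#2 spans [2,3]: anything still running between times 2 and 3 counts as concurrent
#1 [1,6]: concurrent
#3 [4,8]: after
#4 [5,10]: after
#5 [7,…): after
#6 [9,…): after

#1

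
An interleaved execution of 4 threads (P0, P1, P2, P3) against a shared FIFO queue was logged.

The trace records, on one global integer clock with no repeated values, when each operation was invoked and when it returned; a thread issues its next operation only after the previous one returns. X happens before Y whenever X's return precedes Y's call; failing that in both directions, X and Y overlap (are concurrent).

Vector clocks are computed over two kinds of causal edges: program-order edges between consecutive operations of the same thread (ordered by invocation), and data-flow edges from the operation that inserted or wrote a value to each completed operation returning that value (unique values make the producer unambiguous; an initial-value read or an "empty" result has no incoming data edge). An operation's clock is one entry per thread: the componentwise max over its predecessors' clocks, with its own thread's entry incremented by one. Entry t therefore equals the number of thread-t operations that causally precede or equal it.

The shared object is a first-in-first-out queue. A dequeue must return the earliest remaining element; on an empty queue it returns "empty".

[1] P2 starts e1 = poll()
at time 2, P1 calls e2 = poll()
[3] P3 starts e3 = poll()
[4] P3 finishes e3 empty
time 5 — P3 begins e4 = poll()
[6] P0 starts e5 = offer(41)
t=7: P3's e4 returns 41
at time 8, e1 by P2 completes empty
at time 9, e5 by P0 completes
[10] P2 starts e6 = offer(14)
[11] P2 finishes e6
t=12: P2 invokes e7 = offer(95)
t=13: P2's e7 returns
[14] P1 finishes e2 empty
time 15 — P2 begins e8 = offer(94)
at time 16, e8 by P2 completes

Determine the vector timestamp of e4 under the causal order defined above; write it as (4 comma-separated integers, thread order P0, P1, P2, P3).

(1, 0, 0, 2)

VC(e3, invoked at 3): no causal predecessors; +1 on P3 → (0, 0, 0, 1)
VC(e1, invoked at 1): no causal predecessors; +1 on P2 → (0, 0, 1, 0)
VC(e2, invoked at 2): no causal predecessors; +1 on P1 → (0, 1, 0, 0)
VC(e5, invoked at 6): no causal predecessors; +1 on P0 → (1, 0, 0, 0)
VC(e6, invoked at 10): max of VC(e1)=(0, 0, 1, 0), then +1 on thread P2 → (0, 0, 2, 0)
VC(e7, invoked at 12): max of VC(e6)=(0, 0, 2, 0), then +1 on thread P2 → (0, 0, 3, 0)
VC(e4, invoked at 5): max of VC(e3)=(0, 0, 0, 1), VC(e5)=(1, 0, 0, 0), then +1 on thread P3 → (1, 0, 0, 2)
VC(e8, invoked at 15): max of VC(e7)=(0, 0, 3, 0), then +1 on thread P2 → (0, 0, 4, 0)
target: VC(e4) = (1, 0, 0, 2)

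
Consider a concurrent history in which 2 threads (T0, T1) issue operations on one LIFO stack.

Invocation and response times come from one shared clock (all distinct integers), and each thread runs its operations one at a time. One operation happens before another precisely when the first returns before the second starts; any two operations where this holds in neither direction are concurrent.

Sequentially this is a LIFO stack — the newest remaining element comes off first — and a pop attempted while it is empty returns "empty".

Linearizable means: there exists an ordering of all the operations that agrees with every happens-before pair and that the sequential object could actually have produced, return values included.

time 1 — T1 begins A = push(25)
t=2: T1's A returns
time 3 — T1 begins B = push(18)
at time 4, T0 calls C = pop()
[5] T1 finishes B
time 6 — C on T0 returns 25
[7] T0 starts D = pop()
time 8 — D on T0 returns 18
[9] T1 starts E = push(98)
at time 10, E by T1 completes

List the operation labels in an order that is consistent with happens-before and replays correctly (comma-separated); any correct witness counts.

step 1: A push(25) — stack <25>
step 2: C pop() → 25 — stack <>
step 3: B push(18) — stack <18>
step 4: D pop() → 18 — stack <>
step 5: E push(98) — stack <98>

A, C, B, D, E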